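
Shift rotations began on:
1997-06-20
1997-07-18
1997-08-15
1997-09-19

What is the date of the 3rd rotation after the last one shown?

1997-12-19

Gaps: 28, 28, 35 days — a mix of 28 and 35. Every date is a Friday.
Each is the 3rd Friday of its month.
3rd Friday of October 1997: 1997-10-17.
3rd Friday of November 1997: 1997-11-21.
3rd Friday of December 1997: 1997-12-19.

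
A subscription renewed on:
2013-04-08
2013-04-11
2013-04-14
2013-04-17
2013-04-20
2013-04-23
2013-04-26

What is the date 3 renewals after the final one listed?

Gaps between consecutive events: 3, 3, 3, 3, 3, 3 days — a constant 3-day interval.
2013-04-26 + 3 days = 2013-04-29.
2013-04-29 + 3 days = 2013-05-02.
2013-05-02 + 3 days = 2013-05-05.

2013-05-05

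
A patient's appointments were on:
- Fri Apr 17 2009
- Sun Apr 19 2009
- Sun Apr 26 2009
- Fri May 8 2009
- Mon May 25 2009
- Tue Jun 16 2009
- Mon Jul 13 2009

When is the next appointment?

Fri Aug 14 2009

Intervals are 2, 7, 12, 17, 22, 27 days — an arithmetic progression with common difference 5.
Next gap: 32 days. Mon Jul 13 2009 + 32 days = Fri Aug 14 2009.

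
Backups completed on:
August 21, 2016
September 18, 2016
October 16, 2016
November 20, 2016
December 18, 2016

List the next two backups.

January 15, 2017; February 19, 2017

All dates are Sundays, 28, 28, 35, 28 days apart.
Specifically, the 3rd Sunday of each month.
January 2017 — 3rd Sunday is January 15, 2017.
3rd Sunday of February 2017: February 19, 2017.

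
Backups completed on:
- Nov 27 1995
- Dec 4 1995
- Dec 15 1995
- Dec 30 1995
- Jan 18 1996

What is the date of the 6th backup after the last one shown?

Gaps: 7, 11, 15, 19 days — each gap is 4 larger than the previous one.
Next gap: 23 days. Jan 18 1996 + 23 days = Feb 10 1996.
Next gap: 27 days. Feb 10 1996 + 27 days = Mar 8 1996.
Next gap: 31 days. Mar 8 1996 + 31 days = Apr 8 1996.
Next gap: 35 days. Apr 8 1996 + 35 days = May 13 1996.
Next gap: 39 days. May 13 1996 + 39 days = Jun 21 1996.
Next gap: 43 days. Jun 21 1996 + 43 days = Aug 3 1996.

Aug 3 1996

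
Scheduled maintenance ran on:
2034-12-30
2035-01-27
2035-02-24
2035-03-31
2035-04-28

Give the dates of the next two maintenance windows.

These are Saturdays with 28, 28, 35, 28-day gaps.
Each is the final Saturday of its month — 2034-12-30 is past the 28th, so '4th Saturday' doesn't fit.
May 2035 ends with Saturday 2035-05-26.
June 2035 ends with Saturday 2035-06-30.

2035-05-26, 2035-06-30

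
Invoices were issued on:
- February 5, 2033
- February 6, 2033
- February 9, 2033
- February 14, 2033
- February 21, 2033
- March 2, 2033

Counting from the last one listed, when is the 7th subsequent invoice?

Intervals are 1, 3, 5, 7, 9 days — an arithmetic progression with common difference 2.
Next gap: 11 days. March 2, 2033 + 11 days = March 13, 2033.
Next gap: 13 days. March 13, 2033 + 13 days = March 26, 2033.
Next gap: 15 days. March 26, 2033 + 15 days = April 10, 2033.
Next gap: 17 days. April 10, 2033 + 17 days = April 27, 2033.
Next gap: 19 days. April 27, 2033 + 19 days = May 16, 2033.
Next gap: 21 days. May 16, 2033 + 21 days = June 6, 2033.
Next gap: 23 days. June 6, 2033 + 23 days = June 29, 2033.

June 29, 2033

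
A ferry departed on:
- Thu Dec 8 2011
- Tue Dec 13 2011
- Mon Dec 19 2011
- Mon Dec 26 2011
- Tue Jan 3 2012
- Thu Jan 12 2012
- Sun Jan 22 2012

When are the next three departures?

Thu Feb 2 2012, Tue Feb 14 2012, Mon Feb 27 2012

Intervals are 5, 6, 7, 8, 9, 10 days — an arithmetic progression with common difference 1.
Next gap: 11 days. Sun Jan 22 2012 + 11 days = Thu Feb 2 2012.
Next gap: 12 days. Thu Feb 2 2012 + 12 days = Tue Feb 14 2012.
Next gap: 13 days. Tue Feb 14 2012 + 13 days = Mon Feb 27 2012.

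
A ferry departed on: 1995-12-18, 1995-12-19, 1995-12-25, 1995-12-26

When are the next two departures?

1996-01-01, 1996-01-02

The gap pattern 1, 6, 1 repeats every 2 events.
These are the Mondays and Tuesdays of each week.
Next Monday: 1996-01-01.
Next Tuesday: 1996-01-02.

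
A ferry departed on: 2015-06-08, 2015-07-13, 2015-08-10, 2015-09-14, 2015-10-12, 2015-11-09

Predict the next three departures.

2015-12-14, 2016-01-11, 2016-02-08

These are Mondays at 28- or 35-day spacing (35, 28, 35, 28, 28).
The pattern: 2nd Monday of the month.
2nd Monday of December 2015: 2015-12-14.
January 2016 — 2nd Monday is 2016-01-11.
2nd Monday of February 2016: 2016-02-08.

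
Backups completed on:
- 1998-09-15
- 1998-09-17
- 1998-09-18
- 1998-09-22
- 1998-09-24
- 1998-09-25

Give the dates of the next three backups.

1998-09-29, 1998-10-01, 1998-10-02

Gaps: 2, 1, 4, 2, 1 days — not constant, but cyclic with period 3.
The events fall on every Tuesday, Thursday and Friday.
Next Tuesday: 1998-09-29.
Next Thursday: 1998-10-01.
Next Friday: 1998-10-02.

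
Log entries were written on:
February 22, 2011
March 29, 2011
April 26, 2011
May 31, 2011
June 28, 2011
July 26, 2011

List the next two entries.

All Tuesdays; the gaps (35, 28, 35, 28, 28) vary with month length.
This is the last Tuesday of each month.
August 2011 ends with Tuesday August 30, 2011.
September 2011 ends with Tuesday September 27, 2011.

August 30, 2011; September 27, 2011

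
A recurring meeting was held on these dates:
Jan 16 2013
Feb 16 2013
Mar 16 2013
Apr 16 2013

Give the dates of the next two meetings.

Gaps: 31, 28, 31 days — not constant. Every event is on the 16th of the month.
Pattern: the 16th of each month.
May 2013: May 16 2013.
Next: June 2013 → Jun 16 2013.

May 16 2013, Jun 16 2013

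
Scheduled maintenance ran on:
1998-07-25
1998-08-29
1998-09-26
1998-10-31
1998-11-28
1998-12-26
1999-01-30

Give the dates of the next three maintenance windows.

All Saturdays; the gaps (35, 28, 35, 28, 28, 35) vary with month length.
This is the last Saturday of each month.
Last Saturday of February 1999: 1999-02-27.
Last Saturday of March 1999: 1999-03-27.
Last Saturday of April 1999: 1999-04-24.

1999-02-27, 1999-03-27, 1999-04-24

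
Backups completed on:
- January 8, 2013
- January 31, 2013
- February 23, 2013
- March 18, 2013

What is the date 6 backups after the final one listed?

August 3, 2013

Gaps between consecutive events: 23, 23, 23 days — a constant 23-day interval.
March 18, 2013 + 23 days = April 10, 2013.
April 10, 2013 + 23 days = May 3, 2013.
May 3, 2013 + 23 days = May 26, 2013.
May 26, 2013 + 23 days = June 18, 2013.
June 18, 2013 + 23 days = July 11, 2013.
July 11, 2013 + 23 days = August 3, 2013.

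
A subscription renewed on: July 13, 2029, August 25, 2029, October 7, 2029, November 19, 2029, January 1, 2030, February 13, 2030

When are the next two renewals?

March 28, 2030; May 10, 2030

Gaps between consecutive events: 43, 43, 43, 43, 43 days — a constant 43-day interval.
February 13, 2030 + 43 days = March 28, 2030.
March 28, 2030 + 43 days = May 10, 2030.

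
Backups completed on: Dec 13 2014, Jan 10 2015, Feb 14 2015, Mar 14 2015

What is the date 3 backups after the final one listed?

Jun 13 2015

Gaps: 28, 35, 28 days — a mix of 28 and 35. Every date is a Saturday.
Each is the 2nd Saturday of its month.
2nd Saturday of April 2015: Apr 11 2015.
May 2015 — 2nd Saturday is May 9 2015.
June 2015 — 2nd Saturday is Jun 13 2015.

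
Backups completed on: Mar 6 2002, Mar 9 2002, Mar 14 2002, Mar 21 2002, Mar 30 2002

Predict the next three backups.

Intervals are 3, 5, 7, 9 days — an arithmetic progression with common difference 2.
Next gap: 11 days. Mar 30 2002 + 11 days = Apr 10 2002.
Next gap: 13 days. Apr 10 2002 + 13 days = Apr 23 2002.
Next gap: 15 days. Apr 23 2002 + 15 days = May 8 2002.

Apr 10 2002, Apr 23 2002, May 8 2002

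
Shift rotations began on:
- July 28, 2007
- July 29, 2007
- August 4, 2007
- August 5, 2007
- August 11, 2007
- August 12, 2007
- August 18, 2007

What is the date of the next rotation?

August 19, 2007

The gap pattern 1, 6, 1, 6, 1, 6 repeats every 2 events.
These are the Saturdays and Sundays of each week.
Next Sunday: August 19, 2007.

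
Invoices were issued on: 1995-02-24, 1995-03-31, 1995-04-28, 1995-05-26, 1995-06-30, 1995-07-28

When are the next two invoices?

1995-08-25, 1995-09-29

Every date is a Friday; gaps 35, 28, 28, 35, 28 days.
Each is the last Friday of its month (at least one falls on the 29th or later, ruling out '4th Friday').
August 1995 ends with Friday 1995-08-25.
September 1995 ends with Friday 1995-09-29.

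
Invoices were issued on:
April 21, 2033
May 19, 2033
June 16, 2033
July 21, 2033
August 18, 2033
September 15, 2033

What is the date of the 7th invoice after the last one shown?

Gaps: 28, 28, 35, 28, 28 days — a mix of 28 and 35. Every date is a Thursday.
Each is the 3rd Thursday of its month.
3rd Thursday of October 2033: October 20, 2033.
3rd Thursday of November 2033: November 17, 2033.
December 2033 — 3rd Thursday is December 15, 2033.
3rd Thursday of January 2034: January 19, 2034.
3rd Thursday of February 2034: February 16, 2034.
March 2034 — 3rd Thursday is March 16, 2034.
3rd Thursday of April 2034: April 20, 2034.

April 20, 2034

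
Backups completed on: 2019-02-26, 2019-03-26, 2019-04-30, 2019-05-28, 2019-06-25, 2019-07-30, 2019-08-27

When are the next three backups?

2019-09-24, 2019-10-29, 2019-11-26

These are Tuesdays with 28, 35, 28, 28, 35, 28-day gaps.
Each is the final Tuesday of its month — 2019-04-30 is past the 28th, so '4th Tuesday' doesn't fit.
Last Tuesday of September 2019: 2019-09-24.
Last Tuesday of October 2019: 2019-10-29.
November 2019 ends with Tuesday 2019-11-26.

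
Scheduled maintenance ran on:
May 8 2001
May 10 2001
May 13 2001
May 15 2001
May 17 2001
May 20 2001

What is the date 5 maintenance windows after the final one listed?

Gaps: 2, 3, 2, 2, 3 days — not constant, but cyclic with period 3.
The events fall on every Tuesday, Thursday and Sunday.
The following Tuesday is May 22 2001.
The following Thursday is May 24 2001.
The following Sunday is May 27 2001.
Next Tuesday: May 29 2001.
The following Thursday is May 31 2001.

May 31 2001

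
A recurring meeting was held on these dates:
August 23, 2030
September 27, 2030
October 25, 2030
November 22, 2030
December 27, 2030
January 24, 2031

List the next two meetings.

These are Fridays at 28- or 35-day spacing (35, 28, 28, 35, 28).
The pattern: 4th Friday of the month.
February 2031 — 4th Friday is February 28, 2031.
4th Friday of March 2031: March 28, 2031.

February 28, 2031; March 28, 2031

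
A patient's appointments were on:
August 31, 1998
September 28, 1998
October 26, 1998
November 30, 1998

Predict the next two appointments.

December 28, 1998; January 25, 1999

Every date is a Monday; gaps 28, 28, 35 days.
Each is the last Monday of its month (at least one falls on the 29th or later, ruling out '4th Monday').
Last Monday of December 1998: December 28, 1998.
January 1999 ends with Monday January 25, 1999.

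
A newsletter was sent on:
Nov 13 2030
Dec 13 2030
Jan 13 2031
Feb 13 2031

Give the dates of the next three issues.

Mar 13 2031, Apr 13 2031, May 13 2031

Each date is the 13th; the gaps (30, 31, 31) track the month lengths.
The rule is the 13th of each month.
March 2031: Mar 13 2031.
April 2031: Apr 13 2031.
Next: May 2031 → May 13 2031.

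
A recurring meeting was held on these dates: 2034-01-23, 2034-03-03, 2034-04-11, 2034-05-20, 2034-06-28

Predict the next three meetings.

Every event comes 39 days after the last (39, 39, 39, 39).
2034-06-28 + 39 days = 2034-08-06.
2034-08-06 + 39 days = 2034-09-14.
2034-09-14 + 39 days = 2034-10-23.

2034-08-06, 2034-09-14, 2034-10-23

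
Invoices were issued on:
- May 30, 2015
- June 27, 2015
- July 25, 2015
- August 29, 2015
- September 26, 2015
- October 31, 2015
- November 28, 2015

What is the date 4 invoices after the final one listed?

These are Saturdays with 28, 28, 35, 28, 35, 28-day gaps.
Each is the final Saturday of its month — May 30, 2015 is past the 28th, so '4th Saturday' doesn't fit.
Last Saturday of December 2015: December 26, 2015.
Last Saturday of January 2016: January 30, 2016.
February 2016 ends with Saturday February 27, 2016.
March 2016 ends with Saturday March 26, 2016.

March 26, 2016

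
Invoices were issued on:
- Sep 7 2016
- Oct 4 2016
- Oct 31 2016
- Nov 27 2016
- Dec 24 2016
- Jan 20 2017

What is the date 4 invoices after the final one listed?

May 8 2017

Every event comes 27 days after the last (27, 27, 27, 27, 27).
Jan 20 2017 + 27 days = Feb 16 2017.
Feb 16 2017 + 27 days = Mar 15 2017.
Mar 15 2017 + 27 days = Apr 11 2017.
Apr 11 2017 + 27 days = May 8 2017.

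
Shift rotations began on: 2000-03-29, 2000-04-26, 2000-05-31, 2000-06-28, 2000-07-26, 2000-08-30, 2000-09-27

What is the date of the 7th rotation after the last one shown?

2001-04-25

Every date is a Wednesday; gaps 28, 35, 28, 28, 35, 28 days.
Each is the last Wednesday of its month (at least one falls on the 29th or later, ruling out '4th Wednesday').
Last Wednesday of October 2000: 2000-10-25.
Last Wednesday of November 2000: 2000-11-29.
December 2000 ends with Wednesday 2000-12-27.
Last Wednesday of January 2001: 2001-01-31.
Last Wednesday of February 2001: 2001-02-28.
March 2001 ends with Wednesday 2001-03-28.
Last Wednesday of April 2001: 2001-04-25.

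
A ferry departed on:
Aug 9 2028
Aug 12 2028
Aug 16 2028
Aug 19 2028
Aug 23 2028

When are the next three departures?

The gap pattern 3, 4, 3, 4 repeats every 2 events.
These are the Wednesdays and Saturdays of each week.
Next Saturday: Aug 26 2028.
The following Wednesday is Aug 30 2028.
The following Saturday is Sep 2 2028.

Aug 26 2028, Aug 30 2028, Sep 2 2028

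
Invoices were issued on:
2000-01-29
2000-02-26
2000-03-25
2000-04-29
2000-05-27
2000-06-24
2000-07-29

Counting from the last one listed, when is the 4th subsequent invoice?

All Saturdays; the gaps (28, 28, 35, 28, 28, 35) vary with month length.
This is the last Saturday of each month.
Last Saturday of August 2000: 2000-08-26.
September 2000 ends with Saturday 2000-09-30.
Last Saturday of October 2000: 2000-10-28.
November 2000 ends with Saturday 2000-11-25.

2000-11-25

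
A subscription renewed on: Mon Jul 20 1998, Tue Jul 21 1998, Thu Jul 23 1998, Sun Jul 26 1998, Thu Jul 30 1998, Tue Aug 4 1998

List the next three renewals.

Mon Aug 10 1998, Mon Aug 17 1998, Tue Aug 25 1998

Intervals are 1, 2, 3, 4, 5 days — an arithmetic progression with common difference 1.
Next gap: 6 days. Tue Aug 4 1998 + 6 days = Mon Aug 10 1998.
Next gap: 7 days. Mon Aug 10 1998 + 7 days = Mon Aug 17 1998.
Next gap: 8 days. Mon Aug 17 1998 + 8 days = Tue Aug 25 1998.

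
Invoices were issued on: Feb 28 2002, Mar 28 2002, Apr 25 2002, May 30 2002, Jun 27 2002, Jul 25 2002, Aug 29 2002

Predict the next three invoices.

Sep 26 2002, Oct 31 2002, Nov 28 2002

These are Thursdays with 28, 28, 35, 28, 28, 35-day gaps.
Each is the final Thursday of its month — May 30 2002 is past the 28th, so '4th Thursday' doesn't fit.
September 2002 ends with Thursday Sep 26 2002.
October 2002 ends with Thursday Oct 31 2002.
November 2002 ends with Thursday Nov 28 2002.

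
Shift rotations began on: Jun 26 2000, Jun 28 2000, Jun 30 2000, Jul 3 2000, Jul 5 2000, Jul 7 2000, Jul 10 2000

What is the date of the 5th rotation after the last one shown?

Jul 21 2000

The gap pattern 2, 2, 3, 2, 2, 3 repeats every 3 events.
These are the Mondays, Wednesdays and Fridays of each week.
The following Wednesday is Jul 12 2000.
Next Friday: Jul 14 2000.
The following Monday is Jul 17 2000.
The following Wednesday is Jul 19 2000.
The following Friday is Jul 21 2000.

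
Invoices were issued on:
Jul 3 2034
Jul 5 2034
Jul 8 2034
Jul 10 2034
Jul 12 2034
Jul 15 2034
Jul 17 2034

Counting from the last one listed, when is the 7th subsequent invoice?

The gap pattern 2, 3, 2, 2, 3, 2 repeats every 3 events.
These are the Mondays, Wednesdays and Saturdays of each week.
The following Wednesday is Jul 19 2034.
The following Saturday is Jul 22 2034.
Next Monday: Jul 24 2034.
The following Wednesday is Jul 26 2034.
The following Saturday is Jul 29 2034.
The following Monday is Jul 31 2034.
Next Wednesday: Aug 2 2034.

Aug 2 2034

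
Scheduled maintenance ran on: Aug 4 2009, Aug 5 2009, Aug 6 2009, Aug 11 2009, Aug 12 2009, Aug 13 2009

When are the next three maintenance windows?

Gaps: 1, 1, 5, 1, 1 days — not constant, but cyclic with period 3.
The events fall on every Tuesday, Wednesday and Thursday.
The following Tuesday is Aug 18 2009.
The following Wednesday is Aug 19 2009.
The following Thursday is Aug 20 2009.

Aug 18 2009, Aug 19 2009, Aug 20 2009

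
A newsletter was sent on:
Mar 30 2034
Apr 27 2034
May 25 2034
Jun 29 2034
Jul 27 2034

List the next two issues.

Aug 31 2034, Sep 28 2034

Every date is a Thursday; gaps 28, 28, 35, 28 days.
Each is the last Thursday of its month (at least one falls on the 29th or later, ruling out '4th Thursday').
August 2034 ends with Thursday Aug 31 2034.
Last Thursday of September 2034: Sep 28 2034.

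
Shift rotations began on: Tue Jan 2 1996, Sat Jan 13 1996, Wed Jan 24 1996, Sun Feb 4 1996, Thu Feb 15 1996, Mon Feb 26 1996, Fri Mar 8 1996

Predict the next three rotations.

Gaps between consecutive events: 11, 11, 11, 11, 11, 11 days — a constant 11-day interval.
Fri Mar 8 1996 + 11 days = Tue Mar 19 1996.
Tue Mar 19 1996 + 11 days = Sat Mar 30 1996.
Sat Mar 30 1996 + 11 days = Wed Apr 10 1996.

Tue Mar 19 1996, Sat Mar 30 1996, Wed Apr 10 1996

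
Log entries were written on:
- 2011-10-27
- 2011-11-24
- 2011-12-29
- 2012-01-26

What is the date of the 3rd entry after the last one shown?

2012-04-26

These are Thursdays with 28, 35, 28-day gaps.
Each is the final Thursday of its month — 2011-12-29 is past the 28th, so '4th Thursday' doesn't fit.
February 2012 ends with Thursday 2012-02-23.
March 2012 ends with Thursday 2012-03-29.
April 2012 ends with Thursday 2012-04-26.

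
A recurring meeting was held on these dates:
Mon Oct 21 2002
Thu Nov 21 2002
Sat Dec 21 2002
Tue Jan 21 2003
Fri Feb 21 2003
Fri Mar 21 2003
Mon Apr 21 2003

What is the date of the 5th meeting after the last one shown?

Sun Sep 21 2003

Each date is the 21st; the gaps (31, 30, 31, 31, 28, 31) track the month lengths.
The rule is the 21st of each month.
Next: May 2003 → Wed May 21 2003.
Next: June 2003 → Sat Jun 21 2003.
July 2003: Mon Jul 21 2003.
Next: August 2003 → Thu Aug 21 2003.
September 2003: Sun Sep 21 2003.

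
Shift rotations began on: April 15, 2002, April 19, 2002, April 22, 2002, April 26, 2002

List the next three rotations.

Every event lands on a Monday or Friday (gaps cycle 4, 3, 4).
So the schedule is: every Monday and Friday.
Next Monday: April 29, 2002.
Next Friday: May 3, 2002.
Next Monday: May 6, 2002.

April 29, 2002; May 3, 2002; May 6, 2002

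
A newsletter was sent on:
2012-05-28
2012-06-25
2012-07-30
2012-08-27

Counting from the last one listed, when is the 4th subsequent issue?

These are Mondays with 28, 35, 28-day gaps.
Each is the final Monday of its month — 2012-07-30 is past the 28th, so '4th Monday' doesn't fit.
Last Monday of September 2012: 2012-09-24.
Last Monday of October 2012: 2012-10-29.
Last Monday of November 2012: 2012-11-26.
December 2012 ends with Monday 2012-12-31.

2012-12-31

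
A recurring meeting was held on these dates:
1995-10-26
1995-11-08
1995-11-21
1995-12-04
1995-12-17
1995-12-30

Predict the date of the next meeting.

Every event comes 13 days after the last (13, 13, 13, 13, 13).
1995-12-30 + 13 days = 1996-01-12.

1996-01-12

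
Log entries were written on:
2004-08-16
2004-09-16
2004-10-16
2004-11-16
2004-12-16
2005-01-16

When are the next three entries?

2005-02-16, 2005-03-16, 2005-04-16

The day-of-month is always 16 (31, 30, 31, 30, 31 days between events).
So this recurs on the 16th of each month.
February 2005: 2005-02-16.
March 2005: 2005-03-16.
April 2005: 2005-04-16.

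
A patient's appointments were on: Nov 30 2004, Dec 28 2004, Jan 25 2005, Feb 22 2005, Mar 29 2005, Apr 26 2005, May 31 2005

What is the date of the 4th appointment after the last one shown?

Sep 27 2005

All Tuesdays; the gaps (28, 28, 28, 35, 28, 35) vary with month length.
This is the last Tuesday of each month.
June 2005 ends with Tuesday Jun 28 2005.
July 2005 ends with Tuesday Jul 26 2005.
Last Tuesday of August 2005: Aug 30 2005.
September 2005 ends with Tuesday Sep 27 2005.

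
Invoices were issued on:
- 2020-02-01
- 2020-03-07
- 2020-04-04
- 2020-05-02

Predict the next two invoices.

2020-06-06, 2020-07-04

These are Saturdays at 28- or 35-day spacing (35, 28, 28).
The pattern: 1st Saturday of the month.
1st Saturday of June 2020: 2020-06-06.
July 2020 — 1st Saturday is 2020-07-04.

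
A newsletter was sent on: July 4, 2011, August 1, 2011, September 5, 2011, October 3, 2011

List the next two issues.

These are Mondays at 28- or 35-day spacing (28, 35, 28).
The pattern: 1st Monday of the month.
November 2011 — 1st Monday is November 7, 2011.
December 2011 — 1st Monday is December 5, 2011.

November 7, 2011; December 5, 2011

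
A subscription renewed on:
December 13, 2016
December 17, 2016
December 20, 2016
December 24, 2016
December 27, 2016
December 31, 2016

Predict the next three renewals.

Gaps: 4, 3, 4, 3, 4 days — not constant, but cyclic with period 2.
The events fall on every Tuesday and Saturday.
The following Tuesday is January 3, 2017.
The following Saturday is January 7, 2017.
Next Tuesday: January 10, 2017.

January 3, 2017; January 7, 2017; January 10, 2017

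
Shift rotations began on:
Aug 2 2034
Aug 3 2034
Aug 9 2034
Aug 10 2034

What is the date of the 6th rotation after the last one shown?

Every event lands on a Wednesday or Thursday (gaps cycle 1, 6, 1).
So the schedule is: every Wednesday and Thursday.
Next Wednesday: Aug 16 2034.
The following Thursday is Aug 17 2034.
Next Wednesday: Aug 23 2034.
Next Thursday: Aug 24 2034.
The following Wednesday is Aug 30 2034.
Next Thursday: Aug 31 2034.

Aug 31 2034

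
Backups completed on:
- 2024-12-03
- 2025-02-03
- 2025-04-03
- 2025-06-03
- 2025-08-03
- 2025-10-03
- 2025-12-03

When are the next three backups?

Each date is the 3rd; the gaps (62, 59, 61, 61, 61, 61) track the month lengths.
The rule is the 3rd of every 2 months.
February 2026: 2026-02-03.
April 2026: 2026-04-03.
Next: June 2026 → 2026-06-03.

2026-02-03, 2026-04-03, 2026-06-03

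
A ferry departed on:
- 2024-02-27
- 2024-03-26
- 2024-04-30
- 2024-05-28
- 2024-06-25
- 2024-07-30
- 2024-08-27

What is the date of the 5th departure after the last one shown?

All Tuesdays; the gaps (28, 35, 28, 28, 35, 28) vary with month length.
This is the last Tuesday of each month.
Last Tuesday of September 2024: 2024-09-24.
October 2024 ends with Tuesday 2024-10-29.
Last Tuesday of November 2024: 2024-11-26.
Last Tuesday of December 2024: 2024-12-31.
Last Tuesday of January 2025: 2025-01-28.

2025-01-28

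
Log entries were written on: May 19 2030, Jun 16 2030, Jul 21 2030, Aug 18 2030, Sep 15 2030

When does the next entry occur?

These are Sundays at 28- or 35-day spacing (28, 35, 28, 28).
The pattern: 3rd Sunday of the month.
October 2030 — 3rd Sunday is Oct 20 2030.

Oct 20 2030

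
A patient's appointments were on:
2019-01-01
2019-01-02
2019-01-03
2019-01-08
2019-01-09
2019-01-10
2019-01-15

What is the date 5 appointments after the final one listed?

2019-01-24

Every event lands on a Tuesday or Wednesday or Thursday (gaps cycle 1, 1, 5, 1, 1, 5).
So the schedule is: every Tuesday, Wednesday and Thursday.
The following Wednesday is 2019-01-16.
Next Thursday: 2019-01-17.
The following Tuesday is 2019-01-22.
The following Wednesday is 2019-01-23.
Next Thursday: 2019-01-24.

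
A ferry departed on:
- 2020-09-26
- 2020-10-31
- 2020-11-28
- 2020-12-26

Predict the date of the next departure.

Every date is a Saturday; gaps 35, 28, 28 days.
Each is the last Saturday of its month (at least one falls on the 29th or later, ruling out '4th Saturday').
January 2021 ends with Saturday 2021-01-30.

2021-01-30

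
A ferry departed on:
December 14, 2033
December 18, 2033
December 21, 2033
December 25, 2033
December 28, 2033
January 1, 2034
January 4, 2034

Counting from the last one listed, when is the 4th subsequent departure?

January 18, 2034

Gaps: 4, 3, 4, 3, 4, 3 days — not constant, but cyclic with period 2.
The events fall on every Wednesday and Sunday.
The following Sunday is January 8, 2034.
Next Wednesday: January 11, 2034.
Next Sunday: January 15, 2034.
Next Wednesday: January 18, 2034.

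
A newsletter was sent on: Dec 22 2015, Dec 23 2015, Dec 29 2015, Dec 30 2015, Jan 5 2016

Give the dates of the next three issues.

Every event lands on a Tuesday or Wednesday (gaps cycle 1, 6, 1, 6).
So the schedule is: every Tuesday and Wednesday.
Next Wednesday: Jan 6 2016.
The following Tuesday is Jan 12 2016.
Next Wednesday: Jan 13 2016.

Jan 6 2016, Jan 12 2016, Jan 13 2016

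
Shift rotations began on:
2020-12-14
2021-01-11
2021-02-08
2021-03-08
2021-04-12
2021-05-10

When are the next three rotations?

Gaps: 28, 28, 28, 35, 28 days — a mix of 28 and 35. Every date is a Monday.
Each is the 2nd Monday of its month.
2nd Monday of June 2021: 2021-06-14.
July 2021 — 2nd Monday is 2021-07-12.
August 2021 — 2nd Monday is 2021-08-09.

2021-06-14, 2021-07-12, 2021-08-09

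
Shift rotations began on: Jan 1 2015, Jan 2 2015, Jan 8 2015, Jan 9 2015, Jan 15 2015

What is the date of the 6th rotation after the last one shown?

Every event lands on a Thursday or Friday (gaps cycle 1, 6, 1, 6).
So the schedule is: every Thursday and Friday.
The following Friday is Jan 16 2015.
The following Thursday is Jan 22 2015.
Next Friday: Jan 23 2015.
The following Thursday is Jan 29 2015.
The following Friday is Jan 30 2015.
Next Thursday: Feb 5 2015.

Feb 5 2015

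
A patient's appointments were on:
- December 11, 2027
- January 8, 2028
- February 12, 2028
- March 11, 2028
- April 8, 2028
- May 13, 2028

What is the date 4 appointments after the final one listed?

September 9, 2028

Gaps: 28, 35, 28, 28, 35 days — a mix of 28 and 35. Every date is a Saturday.
Each is the 2nd Saturday of its month.
June 2028 — 2nd Saturday is June 10, 2028.
July 2028 — 2nd Saturday is July 8, 2028.
2nd Saturday of August 2028: August 12, 2028.
2nd Saturday of September 2028: September 9, 2028.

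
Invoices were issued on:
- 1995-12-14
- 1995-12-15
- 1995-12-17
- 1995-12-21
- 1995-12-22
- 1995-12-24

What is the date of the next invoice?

1995-12-28

Gaps: 1, 2, 4, 1, 2 days — not constant, but cyclic with period 3.
The events fall on every Thursday, Friday and Sunday.
Next Thursday: 1995-12-28.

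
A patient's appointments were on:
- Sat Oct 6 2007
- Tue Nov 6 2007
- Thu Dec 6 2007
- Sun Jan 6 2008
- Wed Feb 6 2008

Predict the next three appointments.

The day-of-month is always 6 (31, 30, 31, 31 days between events).
So this recurs on the 6th of each month.
Next: March 2008 → Thu Mar 6 2008.
Next: April 2008 → Sun Apr 6 2008.
Next: May 2008 → Tue May 6 2008.

Thu Mar 6 2008, Sun Apr 6 2008, Tue May 6 2008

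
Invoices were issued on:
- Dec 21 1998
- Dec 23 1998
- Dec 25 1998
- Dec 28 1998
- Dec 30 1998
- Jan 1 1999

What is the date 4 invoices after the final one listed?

Gaps: 2, 2, 3, 2, 2 days — not constant, but cyclic with period 3.
The events fall on every Monday, Wednesday and Friday.
Next Monday: Jan 4 1999.
The following Wednesday is Jan 6 1999.
Next Friday: Jan 8 1999.
The following Monday is Jan 11 1999.

Jan 11 1999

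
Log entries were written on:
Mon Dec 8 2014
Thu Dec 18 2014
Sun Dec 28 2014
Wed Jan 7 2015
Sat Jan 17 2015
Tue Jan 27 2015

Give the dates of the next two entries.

Fri Feb 6 2015, Mon Feb 16 2015

The spacing is 10, 10, 10, 10, 10 days — always 10 days.
Tue Jan 27 2015 + 10 days = Fri Feb 6 2015.
Fri Feb 6 2015 + 10 days = Mon Feb 16 2015.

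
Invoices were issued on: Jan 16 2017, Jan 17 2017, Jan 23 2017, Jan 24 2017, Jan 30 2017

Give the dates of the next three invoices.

Jan 31 2017, Feb 6 2017, Feb 7 2017

The gap pattern 1, 6, 1, 6 repeats every 2 events.
These are the Mondays and Tuesdays of each week.
Next Tuesday: Jan 31 2017.
The following Monday is Feb 6 2017.
Next Tuesday: Feb 7 2017.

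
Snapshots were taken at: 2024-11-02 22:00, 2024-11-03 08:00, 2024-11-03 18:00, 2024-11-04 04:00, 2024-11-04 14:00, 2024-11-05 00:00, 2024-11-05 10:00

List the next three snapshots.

Gaps: 10, 10, 10, 10, 10, 10 hours — each event is 10 hours after the previous one.
2024-11-05 10:00 + 10 h = 2024-11-05 20:00.
2024-11-05 20:00 + 10 h = 2024-11-06 06:00.
2024-11-06 06:00 + 10 h = 2024-11-06 16:00.

2024-11-05 20:00, 2024-11-06 06:00, 2024-11-06 16:00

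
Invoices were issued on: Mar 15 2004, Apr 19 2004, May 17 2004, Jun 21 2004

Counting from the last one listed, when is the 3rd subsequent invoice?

Gaps: 35, 28, 35 days — a mix of 28 and 35. Every date is a Monday.
Each is the 3rd Monday of its month.
July 2004 — 3rd Monday is Jul 19 2004.
3rd Monday of August 2004: Aug 16 2004.
September 2004 — 3rd Monday is Sep 20 2004.

Sep 20 2004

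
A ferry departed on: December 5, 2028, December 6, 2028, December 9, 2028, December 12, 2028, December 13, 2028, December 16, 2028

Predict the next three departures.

Gaps: 1, 3, 3, 1, 3 days — not constant, but cyclic with period 3.
The events fall on every Tuesday, Wednesday and Saturday.
The following Tuesday is December 19, 2028.
The following Wednesday is December 20, 2028.
The following Saturday is December 23, 2028.

December 19, 2028; December 20, 2028; December 23, 2028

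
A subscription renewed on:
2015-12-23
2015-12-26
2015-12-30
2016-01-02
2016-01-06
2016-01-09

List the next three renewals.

Every event lands on a Wednesday or Saturday (gaps cycle 3, 4, 3, 4, 3).
So the schedule is: every Wednesday and Saturday.
Next Wednesday: 2016-01-13.
Next Saturday: 2016-01-16.
The following Wednesday is 2016-01-20.

2016-01-13, 2016-01-16, 2016-01-20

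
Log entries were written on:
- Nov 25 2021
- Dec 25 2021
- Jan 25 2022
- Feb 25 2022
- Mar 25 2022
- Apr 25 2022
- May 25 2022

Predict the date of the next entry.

Jun 25 2022

Each date is the 25th; the gaps (30, 31, 31, 28, 31, 30) track the month lengths.
The rule is the 25th of each month.
Next: June 2022 → Jun 25 2022.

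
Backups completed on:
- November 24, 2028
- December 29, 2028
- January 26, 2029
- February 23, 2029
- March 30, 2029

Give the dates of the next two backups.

Every date is a Friday; gaps 35, 28, 28, 35 days.
Each is the last Friday of its month (at least one falls on the 29th or later, ruling out '4th Friday').
April 2029 ends with Friday April 27, 2029.
May 2029 ends with Friday May 25, 2029.

April 27, 2029; May 25, 2029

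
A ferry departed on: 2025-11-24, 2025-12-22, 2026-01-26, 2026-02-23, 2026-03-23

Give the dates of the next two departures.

2026-04-27, 2026-05-25

These are Mondays at 28- or 35-day spacing (28, 35, 28, 28).
The pattern: 4th Monday of the month.
4th Monday of April 2026: 2026-04-27.
4th Monday of May 2026: 2026-05-25.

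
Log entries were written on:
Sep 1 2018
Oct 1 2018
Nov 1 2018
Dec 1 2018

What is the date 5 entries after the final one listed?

May 1 2019

The day-of-month is always 1 (30, 31, 30 days between events).
So this recurs on the 1st of each month.
January 2019: Jan 1 2019.
Next: February 2019 → Feb 1 2019.
March 2019: Mar 1 2019.
April 2019: Apr 1 2019.
May 2019: May 1 2019.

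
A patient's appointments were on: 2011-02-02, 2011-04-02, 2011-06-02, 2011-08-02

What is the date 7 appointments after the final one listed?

The day-of-month is always 2 (59, 61, 61 days between events).
So this recurs on the 2nd of every 2 months.
October 2011: 2011-10-02.
Next: December 2011 → 2011-12-02.
February 2012: 2012-02-02.
April 2012: 2012-04-02.
June 2012: 2012-06-02.
Next: August 2012 → 2012-08-02.
October 2012: 2012-10-02.

2012-10-02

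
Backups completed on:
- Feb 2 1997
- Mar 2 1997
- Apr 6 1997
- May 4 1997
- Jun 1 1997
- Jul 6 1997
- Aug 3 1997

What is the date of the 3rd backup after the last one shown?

Nov 2 1997

Gaps: 28, 35, 28, 28, 35, 28 days — a mix of 28 and 35. Every date is a Sunday.
Each is the 1st Sunday of its month.
September 1997 — 1st Sunday is Sep 7 1997.
October 1997 — 1st Sunday is Oct 5 1997.
1st Sunday of November 1997: Nov 2 1997.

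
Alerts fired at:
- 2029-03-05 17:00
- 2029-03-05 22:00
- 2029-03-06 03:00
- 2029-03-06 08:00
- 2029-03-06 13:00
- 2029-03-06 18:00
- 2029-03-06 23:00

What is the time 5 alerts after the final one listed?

Spacing: 5, 5, 5, 5, 5, 5 h — constant 5 h.
2029-03-06 23:00 + 5 h = 2029-03-07 04:00.
2029-03-07 04:00 + 5 h = 2029-03-07 09:00.
2029-03-07 09:00 + 5 h = 2029-03-07 14:00.
2029-03-07 14:00 + 5 h = 2029-03-07 19:00.
2029-03-07 19:00 + 5 h = 2029-03-08 00:00.

2029-03-08 00:00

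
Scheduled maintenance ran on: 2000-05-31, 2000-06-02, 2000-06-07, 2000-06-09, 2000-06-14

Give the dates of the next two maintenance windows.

Gaps: 2, 5, 2, 5 days — not constant, but cyclic with period 2.
The events fall on every Wednesday and Friday.
The following Friday is 2000-06-16.
Next Wednesday: 2000-06-21.

2000-06-16, 2000-06-21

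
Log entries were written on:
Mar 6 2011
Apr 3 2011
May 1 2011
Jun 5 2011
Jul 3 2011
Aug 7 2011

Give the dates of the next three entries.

Sep 4 2011, Oct 2 2011, Nov 6 2011

Gaps: 28, 28, 35, 28, 35 days — a mix of 28 and 35. Every date is a Sunday.
Each is the 1st Sunday of its month.
September 2011 — 1st Sunday is Sep 4 2011.
1st Sunday of October 2011: Oct 2 2011.
1st Sunday of November 2011: Nov 6 2011.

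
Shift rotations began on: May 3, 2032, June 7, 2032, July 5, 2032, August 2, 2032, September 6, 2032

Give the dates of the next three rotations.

October 4, 2032; November 1, 2032; December 6, 2032

These are Mondays at 28- or 35-day spacing (35, 28, 28, 35).
The pattern: 1st Monday of the month.
October 2032 — 1st Monday is October 4, 2032.
November 2032 — 1st Monday is November 1, 2032.
1st Monday of December 2032: December 6, 2032.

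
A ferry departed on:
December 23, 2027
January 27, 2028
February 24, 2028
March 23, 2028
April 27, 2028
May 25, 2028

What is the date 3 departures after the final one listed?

All dates are Thursdays, 35, 28, 28, 35, 28 days apart.
Specifically, the 4th Thursday of each month.
June 2028 — 4th Thursday is June 22, 2028.
July 2028 — 4th Thursday is July 27, 2028.
August 2028 — 4th Thursday is August 24, 2028.

August 24, 2028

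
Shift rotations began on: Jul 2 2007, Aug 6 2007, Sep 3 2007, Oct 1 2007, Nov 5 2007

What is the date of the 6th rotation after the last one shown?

May 5 2008

These are Mondays at 28- or 35-day spacing (35, 28, 28, 35).
The pattern: 1st Monday of the month.
December 2007 — 1st Monday is Dec 3 2007.
1st Monday of January 2008: Jan 7 2008.
February 2008 — 1st Monday is Feb 4 2008.
March 2008 — 1st Monday is Mar 3 2008.
April 2008 — 1st Monday is Apr 7 2008.
May 2008 — 1st Monday is May 5 2008.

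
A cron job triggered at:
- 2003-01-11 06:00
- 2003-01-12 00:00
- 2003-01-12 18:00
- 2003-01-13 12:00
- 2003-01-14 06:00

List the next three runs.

2003-01-15 00:00, 2003-01-15 18:00, 2003-01-16 12:00

Spacing: 18, 18, 18, 18 h — constant 18 h.
2003-01-14 06:00 + 18 h = 2003-01-15 00:00.
2003-01-15 00:00 + 18 h = 2003-01-15 18:00.
2003-01-15 18:00 + 18 h = 2003-01-16 12:00.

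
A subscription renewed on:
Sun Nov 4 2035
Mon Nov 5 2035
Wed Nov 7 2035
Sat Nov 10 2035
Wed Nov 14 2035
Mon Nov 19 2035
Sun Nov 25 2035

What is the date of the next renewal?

Sun Dec 2 2035

Gaps: 1, 2, 3, 4, 5, 6 days — each gap is 1 larger than the previous one.
Next gap: 7 days. Sun Nov 25 2035 + 7 days = Sun Dec 2 2035.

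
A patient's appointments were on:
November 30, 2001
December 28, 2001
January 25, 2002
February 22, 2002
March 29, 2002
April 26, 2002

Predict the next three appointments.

May 31, 2002; June 28, 2002; July 26, 2002

These are Fridays with 28, 28, 28, 35, 28-day gaps.
Each is the final Friday of its month — November 30, 2001 is past the 28th, so '4th Friday' doesn't fit.
Last Friday of May 2002: May 31, 2002.
June 2002 ends with Friday June 28, 2002.
July 2002 ends with Friday July 26, 2002.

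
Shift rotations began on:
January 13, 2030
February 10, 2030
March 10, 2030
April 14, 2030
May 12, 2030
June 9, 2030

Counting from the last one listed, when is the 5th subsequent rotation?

These are Sundays at 28- or 35-day spacing (28, 28, 35, 28, 28).
The pattern: 2nd Sunday of the month.
July 2030 — 2nd Sunday is July 14, 2030.
August 2030 — 2nd Sunday is August 11, 2030.
2nd Sunday of September 2030: September 8, 2030.
October 2030 — 2nd Sunday is October 13, 2030.
2nd Sunday of November 2030: November 10, 2030.

November 10, 2030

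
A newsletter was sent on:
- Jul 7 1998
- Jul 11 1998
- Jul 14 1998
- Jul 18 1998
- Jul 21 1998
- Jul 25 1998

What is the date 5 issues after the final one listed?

Aug 11 1998

Gaps: 4, 3, 4, 3, 4 days — not constant, but cyclic with period 2.
The events fall on every Tuesday and Saturday.
The following Tuesday is Jul 28 1998.
The following Saturday is Aug 1 1998.
Next Tuesday: Aug 4 1998.
The following Saturday is Aug 8 1998.
The following Tuesday is Aug 11 1998.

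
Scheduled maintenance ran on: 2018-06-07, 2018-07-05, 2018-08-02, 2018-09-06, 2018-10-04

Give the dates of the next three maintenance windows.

2018-11-01, 2018-12-06, 2019-01-03

All dates are Thursdays, 28, 28, 35, 28 days apart.
Specifically, the 1st Thursday of each month.
1st Thursday of November 2018: 2018-11-01.
1st Thursday of December 2018: 2018-12-06.
January 2019 — 1st Thursday is 2019-01-03.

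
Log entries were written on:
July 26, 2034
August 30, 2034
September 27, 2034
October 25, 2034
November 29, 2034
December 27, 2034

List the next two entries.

January 31, 2035; February 28, 2035

These are Wednesdays with 35, 28, 28, 35, 28-day gaps.
Each is the final Wednesday of its month — August 30, 2034 is past the 28th, so '4th Wednesday' doesn't fit.
Last Wednesday of January 2035: January 31, 2035.
Last Wednesday of February 2035: February 28, 2035.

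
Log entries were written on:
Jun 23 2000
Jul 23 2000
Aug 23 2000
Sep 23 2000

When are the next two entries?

Each date is the 23rd; the gaps (30, 31, 31) track the month lengths.
The rule is the 23rd of each month.
Next: October 2000 → Oct 23 2000.
Next: November 2000 → Nov 23 2000.

Oct 23 2000, Nov 23 2000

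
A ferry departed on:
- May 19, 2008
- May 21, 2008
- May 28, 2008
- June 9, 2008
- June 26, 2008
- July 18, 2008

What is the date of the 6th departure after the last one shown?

March 12, 2009

The spacing grows by 5 each time: 2, 7, 12, 17, 22 days.
Next gap: 27 days. July 18, 2008 + 27 days = August 14, 2008.
Next gap: 32 days. August 14, 2008 + 32 days = September 15, 2008.
Next gap: 37 days. September 15, 2008 + 37 days = October 22, 2008.
Next gap: 42 days. October 22, 2008 + 42 days = December 3, 2008.
Next gap: 47 days. December 3, 2008 + 47 days = January 19, 2009.
Next gap: 52 days. January 19, 2009 + 52 days = March 12, 2009.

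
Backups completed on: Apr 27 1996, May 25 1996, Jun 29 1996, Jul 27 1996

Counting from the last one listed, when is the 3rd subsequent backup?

These are Saturdays with 28, 35, 28-day gaps.
Each is the final Saturday of its month — Jun 29 1996 is past the 28th, so '4th Saturday' doesn't fit.
August 1996 ends with Saturday Aug 31 1996.
Last Saturday of September 1996: Sep 28 1996.
October 1996 ends with Saturday Oct 26 1996.

Oct 26 1996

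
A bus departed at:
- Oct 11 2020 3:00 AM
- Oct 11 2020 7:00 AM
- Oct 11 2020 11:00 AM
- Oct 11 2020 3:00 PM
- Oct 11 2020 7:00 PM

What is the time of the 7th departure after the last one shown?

Oct 12 2020 11:00 PM

The interval is a steady 4 hours (4, 4, 4, 4).
Oct 11 2020 7:00 PM + 4 h = Oct 11 2020 11:00 PM.
Oct 11 2020 11:00 PM + 4 h = Oct 12 2020 3:00 AM.
Oct 12 2020 3:00 AM + 4 h = Oct 12 2020 7:00 AM.
Oct 12 2020 7:00 AM + 4 h = Oct 12 2020 11:00 AM.
Oct 12 2020 11:00 AM + 4 h = Oct 12 2020 3:00 PM.
Oct 12 2020 3:00 PM + 4 h = Oct 12 2020 7:00 PM.
Oct 12 2020 7:00 PM + 4 h = Oct 12 2020 11:00 PM.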